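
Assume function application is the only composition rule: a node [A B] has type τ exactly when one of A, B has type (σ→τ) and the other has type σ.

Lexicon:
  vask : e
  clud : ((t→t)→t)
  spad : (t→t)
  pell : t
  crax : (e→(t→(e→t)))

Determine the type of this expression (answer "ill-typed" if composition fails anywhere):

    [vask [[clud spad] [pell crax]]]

[clud spad] — clud of type ((t→t)→t) combines with spad of type (t→t): type t.
[pell crax]: t and (e→(t→(e→t))) cannot combine by function application — type clash.

ill-typed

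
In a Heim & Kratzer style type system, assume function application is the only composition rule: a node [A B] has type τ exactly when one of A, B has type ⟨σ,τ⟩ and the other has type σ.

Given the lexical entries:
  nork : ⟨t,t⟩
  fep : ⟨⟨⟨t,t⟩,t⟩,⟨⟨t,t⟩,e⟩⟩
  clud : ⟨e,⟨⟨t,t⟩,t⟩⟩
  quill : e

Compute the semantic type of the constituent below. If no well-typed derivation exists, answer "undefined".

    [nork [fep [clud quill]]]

[clud quill]: functor clud : ⟨e,⟨⟨t,t⟩,t⟩⟩, argument quill : e; result ⟨⟨t,t⟩,t⟩.
[fep [clud quill]]: functor fep : ⟨⟨⟨t,t⟩,t⟩,⟨⟨t,t⟩,e⟩⟩, argument [clud quill] : ⟨⟨t,t⟩,t⟩; result ⟨⟨t,t⟩,e⟩.
[nork [fep [clud quill]]]: functor [fep [clud quill]] : ⟨⟨t,t⟩,e⟩, argument nork : ⟨t,t⟩; result e.

e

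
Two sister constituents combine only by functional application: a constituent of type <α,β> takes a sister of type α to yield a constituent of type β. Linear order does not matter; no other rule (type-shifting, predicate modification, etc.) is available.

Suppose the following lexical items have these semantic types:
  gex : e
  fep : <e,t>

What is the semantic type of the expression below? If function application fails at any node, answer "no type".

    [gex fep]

t

At [gex fep], fep : <e,t> takes gex : e, giving t.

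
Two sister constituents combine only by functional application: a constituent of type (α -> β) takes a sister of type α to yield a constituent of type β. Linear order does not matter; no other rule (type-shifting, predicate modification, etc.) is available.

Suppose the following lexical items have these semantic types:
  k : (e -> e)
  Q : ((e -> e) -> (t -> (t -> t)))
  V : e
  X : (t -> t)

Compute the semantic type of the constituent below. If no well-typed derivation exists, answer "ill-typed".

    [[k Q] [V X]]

ill-typed

At [k Q], Q : ((e -> e) -> (t -> (t -> t))) takes k : (e -> e), giving (t -> (t -> t)).
At [V X]: neither e nor (t -> t) can take the other as argument; the node is ill-typed.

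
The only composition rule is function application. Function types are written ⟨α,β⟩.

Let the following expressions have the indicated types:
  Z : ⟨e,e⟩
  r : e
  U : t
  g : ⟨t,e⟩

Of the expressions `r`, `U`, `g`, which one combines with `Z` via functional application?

r — combines: Z : ⟨e,e⟩ takes r : e as argument, giving e.
U : t — does not combine with Z.
g : ⟨t,e⟩ — does not combine with Z.

r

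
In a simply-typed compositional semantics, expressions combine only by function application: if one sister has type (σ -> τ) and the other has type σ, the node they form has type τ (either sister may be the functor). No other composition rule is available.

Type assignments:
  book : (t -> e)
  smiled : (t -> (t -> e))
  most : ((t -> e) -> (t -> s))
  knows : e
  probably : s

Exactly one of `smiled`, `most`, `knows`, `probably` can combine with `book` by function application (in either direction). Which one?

smiled : (t -> (t -> e)) — does not combine with book.
most — combines: most : ((t -> e) -> (t -> s)) takes book : (t -> e) as argument, giving (t -> s).
knows : e — does not combine with book.
probably : s — does not combine with book.

most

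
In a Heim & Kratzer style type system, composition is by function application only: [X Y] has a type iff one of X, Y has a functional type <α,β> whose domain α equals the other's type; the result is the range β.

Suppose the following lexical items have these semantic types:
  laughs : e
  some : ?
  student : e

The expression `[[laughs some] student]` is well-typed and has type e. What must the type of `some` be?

[[laughs some] student] must have type e. The sister student has type e; that is not a function onto e, so [laughs some] must be the functor, of type <e,e>.
[laughs some] must have type <e,e>. The sister laughs has type e; that is not a function onto <e,e>, so some must be the functor, of type <e,<e,e>>.

<e,<e,e>>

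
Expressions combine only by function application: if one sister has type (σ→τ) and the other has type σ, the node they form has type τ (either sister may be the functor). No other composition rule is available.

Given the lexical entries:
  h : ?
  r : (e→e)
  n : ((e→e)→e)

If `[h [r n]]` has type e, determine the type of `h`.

[h [r n]] must have type e. The sister [r n] has type e; that is not a function onto e, so h must be the functor, of type (e→e).

(e→e)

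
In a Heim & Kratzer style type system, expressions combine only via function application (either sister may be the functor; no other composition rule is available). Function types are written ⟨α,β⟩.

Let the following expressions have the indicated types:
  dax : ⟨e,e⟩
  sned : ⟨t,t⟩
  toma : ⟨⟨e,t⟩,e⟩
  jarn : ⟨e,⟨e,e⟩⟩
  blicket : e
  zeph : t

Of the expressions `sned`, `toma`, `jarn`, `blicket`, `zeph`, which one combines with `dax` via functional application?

blicket

sned : ⟨t,t⟩ — neither side's domain matches the other.
toma : ⟨⟨e,t⟩,e⟩ — neither side's domain matches the other.
jarn : ⟨e,⟨e,e⟩⟩ — neither side's domain matches the other.
blicket — combines: dax : ⟨e,e⟩ takes blicket : e as argument, giving e.
zeph : t — neither side's domain matches the other.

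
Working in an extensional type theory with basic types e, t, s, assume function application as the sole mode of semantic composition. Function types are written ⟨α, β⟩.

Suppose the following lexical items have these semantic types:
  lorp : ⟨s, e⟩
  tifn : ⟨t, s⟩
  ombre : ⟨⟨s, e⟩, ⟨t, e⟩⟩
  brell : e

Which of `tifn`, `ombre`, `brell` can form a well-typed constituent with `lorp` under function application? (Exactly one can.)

tifn : ⟨t, s⟩ — no; lorp wants s, and tifn wants t.
ombre — combines: ombre : ⟨⟨s, e⟩, ⟨t, e⟩⟩ takes lorp : ⟨s, e⟩ as argument, giving ⟨t, e⟩.
brell : e — no; lorp wants s, and brell wants nothing (atomic).

ombre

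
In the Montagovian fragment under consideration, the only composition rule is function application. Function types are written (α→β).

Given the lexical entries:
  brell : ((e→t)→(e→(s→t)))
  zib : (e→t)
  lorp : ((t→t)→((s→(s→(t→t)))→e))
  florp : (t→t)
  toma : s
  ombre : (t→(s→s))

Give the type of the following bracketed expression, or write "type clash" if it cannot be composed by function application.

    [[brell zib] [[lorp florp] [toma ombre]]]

type clash

[brell zib] — brell of type ((e→t)→(e→(s→t))) combines with zib of type (e→t): type (e→(s→t)).
[lorp florp] — lorp of type ((t→t)→((s→(s→(t→t)))→e)) combines with florp of type (t→t): type ((s→(s→(t→t)))→e).
[toma ombre]: s with (t→(s→s)) — neither is a function whose domain matches the other; composition fails here.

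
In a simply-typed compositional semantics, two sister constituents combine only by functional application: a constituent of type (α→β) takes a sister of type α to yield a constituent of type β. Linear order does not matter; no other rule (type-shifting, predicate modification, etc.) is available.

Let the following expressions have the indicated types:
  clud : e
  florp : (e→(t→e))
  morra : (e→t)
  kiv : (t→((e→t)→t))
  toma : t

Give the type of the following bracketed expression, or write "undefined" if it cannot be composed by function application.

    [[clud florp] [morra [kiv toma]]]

e

[clud florp]: (e→(t→e)) applied to e yields (t→e).
[kiv toma]: (t→((e→t)→t)) applied to t yields ((e→t)→t).
[morra [kiv toma]]: ((e→t)→t) applied to (e→t) yields t.
[[clud florp] [morra [kiv toma]]]: (t→e) applied to t yields e.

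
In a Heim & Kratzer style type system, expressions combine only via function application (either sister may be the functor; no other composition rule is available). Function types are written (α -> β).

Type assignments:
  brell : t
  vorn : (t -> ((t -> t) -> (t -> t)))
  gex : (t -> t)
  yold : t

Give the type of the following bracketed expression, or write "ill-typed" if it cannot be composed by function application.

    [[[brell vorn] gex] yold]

At [brell vorn], vorn : (t -> ((t -> t) -> (t -> t))) takes brell : t, giving ((t -> t) -> (t -> t)).
At [[brell vorn] gex], [brell vorn] : ((t -> t) -> (t -> t)) takes gex : (t -> t), giving (t -> t).
At [[[brell vorn] gex] yold], [[brell vorn] gex] : (t -> t) takes yold : t, giving t.

t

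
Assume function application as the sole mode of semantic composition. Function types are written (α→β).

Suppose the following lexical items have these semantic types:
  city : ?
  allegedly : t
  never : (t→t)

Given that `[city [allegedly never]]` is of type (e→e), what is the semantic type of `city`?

For [city [allegedly never]] to have type (e→e) with [allegedly never] of type t, city must be the function: city : (t→(e→e)).

(t→(e→e))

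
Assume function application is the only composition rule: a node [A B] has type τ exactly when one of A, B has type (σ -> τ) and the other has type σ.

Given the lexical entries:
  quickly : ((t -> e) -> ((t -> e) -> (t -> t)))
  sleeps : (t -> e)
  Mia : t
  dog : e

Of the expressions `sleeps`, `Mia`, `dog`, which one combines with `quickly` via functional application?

sleeps

sleeps — combines: quickly : ((t -> e) -> ((t -> e) -> (t -> t))) takes sleeps : (t -> e) as argument, giving ((t -> e) -> (t -> t)).
Mia : t — does not combine with quickly.
dog : e — does not combine with quickly.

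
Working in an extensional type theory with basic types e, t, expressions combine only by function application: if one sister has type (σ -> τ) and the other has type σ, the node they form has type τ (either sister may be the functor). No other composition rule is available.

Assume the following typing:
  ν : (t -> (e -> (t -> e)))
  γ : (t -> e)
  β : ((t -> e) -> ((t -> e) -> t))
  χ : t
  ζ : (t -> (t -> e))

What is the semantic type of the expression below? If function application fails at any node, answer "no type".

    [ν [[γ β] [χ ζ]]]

(e -> (t -> e))

[γ β]: functor β : ((t -> e) -> ((t -> e) -> t)), argument γ : (t -> e); result ((t -> e) -> t).
[χ ζ]: functor ζ : (t -> (t -> e)), argument χ : t; result (t -> e).
[[γ β] [χ ζ]]: functor [γ β] : ((t -> e) -> t), argument [χ ζ] : (t -> e); result t.
[ν [[γ β] [χ ζ]]]: functor ν : (t -> (e -> (t -> e))), argument [[γ β] [χ ζ]] : t; result (e -> (t -> e)).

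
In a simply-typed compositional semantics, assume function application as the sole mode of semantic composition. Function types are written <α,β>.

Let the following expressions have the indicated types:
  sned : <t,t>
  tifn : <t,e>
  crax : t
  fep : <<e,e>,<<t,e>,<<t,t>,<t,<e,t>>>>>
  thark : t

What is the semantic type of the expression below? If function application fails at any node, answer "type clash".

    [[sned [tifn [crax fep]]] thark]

type clash

At [crax fep]: neither t nor <<e,e>,<<t,e>,<<t,t>,<t,<e,t>>>>> can take the other as argument; the node is ill-typed.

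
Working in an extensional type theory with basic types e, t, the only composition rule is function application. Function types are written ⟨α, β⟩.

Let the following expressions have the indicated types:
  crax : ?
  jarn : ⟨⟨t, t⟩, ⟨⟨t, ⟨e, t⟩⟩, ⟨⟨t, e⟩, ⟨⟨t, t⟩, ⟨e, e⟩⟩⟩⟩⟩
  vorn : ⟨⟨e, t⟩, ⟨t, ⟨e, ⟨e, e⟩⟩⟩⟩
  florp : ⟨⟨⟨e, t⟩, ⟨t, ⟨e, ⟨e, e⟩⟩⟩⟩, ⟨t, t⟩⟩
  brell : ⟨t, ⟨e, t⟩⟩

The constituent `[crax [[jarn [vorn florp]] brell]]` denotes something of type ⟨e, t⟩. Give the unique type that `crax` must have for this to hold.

⟨⟨⟨t, e⟩, ⟨⟨t, t⟩, ⟨e, e⟩⟩⟩, ⟨e, t⟩⟩

At [crax [[jarn [vorn florp]] brell]] (required: ⟨e, t⟩): [[jarn [vorn florp]] brell] is ⟨⟨t, e⟩, ⟨⟨t, t⟩, ⟨e, e⟩⟩⟩, which is not a function with range ⟨e, t⟩; hence crax is the functor — type ⟨⟨⟨t, e⟩, ⟨⟨t, t⟩, ⟨e, e⟩⟩⟩, ⟨e, t⟩⟩.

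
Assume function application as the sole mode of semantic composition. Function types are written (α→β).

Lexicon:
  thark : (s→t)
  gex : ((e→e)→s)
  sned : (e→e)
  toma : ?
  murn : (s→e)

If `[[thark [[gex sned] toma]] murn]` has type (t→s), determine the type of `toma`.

(s→((s→t)→((s→e)→(t→s))))

For [[thark [[gex sned] toma]] murn] to have type (t→s) with murn of type (s→e), [thark [[gex sned] toma]] must be the function: [thark [[gex sned] toma]] : ((s→e)→(t→s)).
For [thark [[gex sned] toma]] to have type ((s→e)→(t→s)) with thark of type (s→t), [[gex sned] toma] must be the function: [[gex sned] toma] : ((s→t)→((s→e)→(t→s))).
For [[gex sned] toma] to have type ((s→t)→((s→e)→(t→s))) with [gex sned] of type s, toma must be the function: toma : (s→((s→t)→((s→e)→(t→s)))).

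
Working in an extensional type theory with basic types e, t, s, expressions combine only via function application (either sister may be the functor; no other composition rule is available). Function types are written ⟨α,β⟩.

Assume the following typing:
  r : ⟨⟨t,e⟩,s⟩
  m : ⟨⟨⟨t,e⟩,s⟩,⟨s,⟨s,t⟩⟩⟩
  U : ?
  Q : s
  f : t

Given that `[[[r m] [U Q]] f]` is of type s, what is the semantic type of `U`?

⟨s,⟨⟨s,⟨s,t⟩⟩,⟨t,s⟩⟩⟩

[[[r m] [U Q]] f] must have type s. The sister f has type t; that is not a function onto s, so [[r m] [U Q]] must be the functor, of type ⟨t,s⟩.
[[r m] [U Q]] must have type ⟨t,s⟩. The sister [r m] has type ⟨s,⟨s,t⟩⟩; that is not a function onto ⟨t,s⟩, so [U Q] must be the functor, of type ⟨⟨s,⟨s,t⟩⟩,⟨t,s⟩⟩.
[U Q] must have type ⟨⟨s,⟨s,t⟩⟩,⟨t,s⟩⟩. The sister Q has type s; that is not a function onto ⟨⟨s,⟨s,t⟩⟩,⟨t,s⟩⟩, so U must be the functor, of type ⟨s,⟨⟨s,⟨s,t⟩⟩,⟨t,s⟩⟩⟩.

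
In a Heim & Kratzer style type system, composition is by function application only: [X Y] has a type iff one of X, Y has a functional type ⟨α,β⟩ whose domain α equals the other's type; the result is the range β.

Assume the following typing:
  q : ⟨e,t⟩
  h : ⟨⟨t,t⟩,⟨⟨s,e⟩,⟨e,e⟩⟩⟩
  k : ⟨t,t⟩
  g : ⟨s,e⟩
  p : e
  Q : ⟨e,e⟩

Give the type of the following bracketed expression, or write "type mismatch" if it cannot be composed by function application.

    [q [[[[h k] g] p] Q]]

At [h k], h : ⟨⟨t,t⟩,⟨⟨s,e⟩,⟨e,e⟩⟩⟩ takes k : ⟨t,t⟩, giving ⟨⟨s,e⟩,⟨e,e⟩⟩.
At [[h k] g], [h k] : ⟨⟨s,e⟩,⟨e,e⟩⟩ takes g : ⟨s,e⟩, giving ⟨e,e⟩.
At [[[h k] g] p], [[h k] g] : ⟨e,e⟩ takes p : e, giving e.
At [[[[h k] g] p] Q], Q : ⟨e,e⟩ takes [[[h k] g] p] : e, giving e.
At [q [[[[h k] g] p] Q]], q : ⟨e,t⟩ takes [[[[h k] g] p] Q] : e, giving t.

t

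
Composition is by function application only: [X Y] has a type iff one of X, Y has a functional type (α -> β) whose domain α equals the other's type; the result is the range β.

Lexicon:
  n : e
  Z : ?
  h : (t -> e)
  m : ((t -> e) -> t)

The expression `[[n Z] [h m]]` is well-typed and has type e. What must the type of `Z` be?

(e -> (t -> e))

[[n Z] [h m]] is required to be e. [h m] : t cannot yield e as functor, so [n Z] : (t -> e).
[n Z] is required to be (t -> e). n : e cannot yield (t -> e) as functor, so Z : (e -> (t -> e)).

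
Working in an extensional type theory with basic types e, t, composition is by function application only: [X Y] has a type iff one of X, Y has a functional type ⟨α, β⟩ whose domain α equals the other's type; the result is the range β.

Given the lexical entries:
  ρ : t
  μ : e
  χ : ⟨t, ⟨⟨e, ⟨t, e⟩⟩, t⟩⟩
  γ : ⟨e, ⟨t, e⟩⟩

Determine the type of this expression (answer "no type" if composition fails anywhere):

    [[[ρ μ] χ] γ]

no type

At [ρ μ]: neither t nor e can take the other as argument; the node is ill-typed.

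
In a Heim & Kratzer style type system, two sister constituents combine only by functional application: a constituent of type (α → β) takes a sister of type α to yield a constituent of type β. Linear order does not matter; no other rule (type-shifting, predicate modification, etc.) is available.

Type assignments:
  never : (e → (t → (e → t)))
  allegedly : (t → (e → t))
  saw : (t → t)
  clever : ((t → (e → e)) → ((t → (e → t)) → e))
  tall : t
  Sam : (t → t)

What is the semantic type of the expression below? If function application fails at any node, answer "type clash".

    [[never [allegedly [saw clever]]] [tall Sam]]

type clash

[saw clever]: (t → t) with ((t → (e → e)) → ((t → (e → t)) → e)) — neither is a function whose domain matches the other; composition fails here.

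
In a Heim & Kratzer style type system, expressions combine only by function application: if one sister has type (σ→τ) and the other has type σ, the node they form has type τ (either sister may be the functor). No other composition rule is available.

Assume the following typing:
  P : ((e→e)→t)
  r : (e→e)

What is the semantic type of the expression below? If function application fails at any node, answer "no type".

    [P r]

t

[P r]: functor P : ((e→e)→t), argument r : (e→e); result t.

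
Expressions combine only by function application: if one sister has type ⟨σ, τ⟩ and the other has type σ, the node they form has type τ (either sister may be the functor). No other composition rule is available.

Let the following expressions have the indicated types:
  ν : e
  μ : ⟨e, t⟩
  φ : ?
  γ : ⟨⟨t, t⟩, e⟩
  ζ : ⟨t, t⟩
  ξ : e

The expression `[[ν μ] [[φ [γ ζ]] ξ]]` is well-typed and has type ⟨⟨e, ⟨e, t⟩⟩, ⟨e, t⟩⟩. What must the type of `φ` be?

At [[ν μ] [[φ [γ ζ]] ξ]] (required: ⟨⟨e, ⟨e, t⟩⟩, ⟨e, t⟩⟩): [ν μ] is t, which is not a function with range ⟨⟨e, ⟨e, t⟩⟩, ⟨e, t⟩⟩; hence [[φ [γ ζ]] ξ] is the functor — type ⟨t, ⟨⟨e, ⟨e, t⟩⟩, ⟨e, t⟩⟩⟩.
At [[φ [γ ζ]] ξ] (required: ⟨t, ⟨⟨e, ⟨e, t⟩⟩, ⟨e, t⟩⟩⟩): ξ is e, which is not a function with range ⟨t, ⟨⟨e, ⟨e, t⟩⟩, ⟨e, t⟩⟩⟩; hence [φ [γ ζ]] is the functor — type ⟨e, ⟨t, ⟨⟨e, ⟨e, t⟩⟩, ⟨e, t⟩⟩⟩⟩.
At [φ [γ ζ]] (required: ⟨e, ⟨t, ⟨⟨e, ⟨e, t⟩⟩, ⟨e, t⟩⟩⟩⟩): [γ ζ] is e, which is not a function with range ⟨e, ⟨t, ⟨⟨e, ⟨e, t⟩⟩, ⟨e, t⟩⟩⟩⟩; hence φ is the functor — type ⟨e, ⟨e, ⟨t, ⟨⟨e, ⟨e, t⟩⟩, ⟨e, t⟩⟩⟩⟩⟩.

⟨e, ⟨e, ⟨t, ⟨⟨e, ⟨e, t⟩⟩, ⟨e, t⟩⟩⟩⟩⟩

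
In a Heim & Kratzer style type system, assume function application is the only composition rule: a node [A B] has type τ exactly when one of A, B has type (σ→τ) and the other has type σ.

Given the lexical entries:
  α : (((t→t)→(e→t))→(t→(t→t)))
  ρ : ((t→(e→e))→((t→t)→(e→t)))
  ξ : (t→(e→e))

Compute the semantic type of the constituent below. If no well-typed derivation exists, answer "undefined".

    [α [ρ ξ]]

(t→(t→t))

[ρ ξ]: ((t→(e→e))→((t→t)→(e→t))) applied to (t→(e→e)) yields ((t→t)→(e→t)).
[α [ρ ξ]]: (((t→t)→(e→t))→(t→(t→t))) applied to ((t→t)→(e→t)) yields (t→(t→t)).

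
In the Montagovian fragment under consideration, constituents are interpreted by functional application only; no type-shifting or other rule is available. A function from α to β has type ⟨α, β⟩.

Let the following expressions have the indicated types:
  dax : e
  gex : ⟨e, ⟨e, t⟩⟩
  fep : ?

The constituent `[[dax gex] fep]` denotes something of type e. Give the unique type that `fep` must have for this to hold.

[[dax gex] fep] is required to be e. [dax gex] : ⟨e, t⟩ cannot yield e as functor, so fep : ⟨⟨e, t⟩, e⟩.

⟨⟨e, t⟩, e⟩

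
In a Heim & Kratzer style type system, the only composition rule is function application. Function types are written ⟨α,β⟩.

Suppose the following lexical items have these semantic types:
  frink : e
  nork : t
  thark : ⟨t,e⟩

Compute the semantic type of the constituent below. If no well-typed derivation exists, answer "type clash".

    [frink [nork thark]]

type clash

[nork thark]: functor thark : ⟨t,e⟩, argument nork : t; result e.
[frink [nork thark]]: e with e — neither is a function whose domain matches the other; composition fails here.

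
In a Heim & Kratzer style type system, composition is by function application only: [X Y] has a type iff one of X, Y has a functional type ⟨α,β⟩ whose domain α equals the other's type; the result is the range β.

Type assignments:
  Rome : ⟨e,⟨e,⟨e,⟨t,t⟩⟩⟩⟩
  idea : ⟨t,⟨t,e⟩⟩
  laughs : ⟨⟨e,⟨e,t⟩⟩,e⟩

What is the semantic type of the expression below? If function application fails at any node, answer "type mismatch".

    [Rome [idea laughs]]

[idea laughs]: ⟨t,⟨t,e⟩⟩ and ⟨⟨e,⟨e,t⟩⟩,e⟩ cannot combine by function application — type clash.

type mismatch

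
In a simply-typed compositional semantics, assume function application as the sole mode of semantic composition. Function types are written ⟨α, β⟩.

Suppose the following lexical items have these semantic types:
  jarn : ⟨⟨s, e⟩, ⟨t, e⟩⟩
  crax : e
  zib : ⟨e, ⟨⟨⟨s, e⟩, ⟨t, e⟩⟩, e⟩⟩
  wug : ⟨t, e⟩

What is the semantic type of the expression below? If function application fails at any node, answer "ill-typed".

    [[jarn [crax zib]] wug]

[crax zib]: functor zib : ⟨e, ⟨⟨⟨s, e⟩, ⟨t, e⟩⟩, e⟩⟩, argument crax : e; result ⟨⟨⟨s, e⟩, ⟨t, e⟩⟩, e⟩.
[jarn [crax zib]]: functor [crax zib] : ⟨⟨⟨s, e⟩, ⟨t, e⟩⟩, e⟩, argument jarn : ⟨⟨s, e⟩, ⟨t, e⟩⟩; result e.
[[jarn [crax zib]] wug]: e and ⟨t, e⟩ cannot combine by function application — type clash.

ill-typed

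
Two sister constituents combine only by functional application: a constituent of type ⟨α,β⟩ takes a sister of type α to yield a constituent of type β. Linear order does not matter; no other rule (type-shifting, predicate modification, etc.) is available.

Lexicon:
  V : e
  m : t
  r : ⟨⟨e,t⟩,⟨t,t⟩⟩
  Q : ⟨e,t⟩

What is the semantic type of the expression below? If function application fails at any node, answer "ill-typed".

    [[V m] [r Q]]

ill-typed

At [V m]: neither e nor t can take the other as argument; the node is ill-typed.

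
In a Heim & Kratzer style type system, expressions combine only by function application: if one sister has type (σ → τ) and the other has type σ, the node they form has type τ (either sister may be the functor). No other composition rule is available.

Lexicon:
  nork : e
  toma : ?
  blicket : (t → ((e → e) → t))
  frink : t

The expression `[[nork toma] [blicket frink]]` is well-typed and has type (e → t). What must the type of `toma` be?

(e → (((e → e) → t) → (e → t)))

At [[nork toma] [blicket frink]] (required: (e → t)): [blicket frink] is ((e → e) → t), which is not a function with range (e → t); hence [nork toma] is the functor — type (((e → e) → t) → (e → t)).
At [nork toma] (required: (((e → e) → t) → (e → t))): nork is e, which is not a function with range (((e → e) → t) → (e → t)); hence toma is the functor — type (e → (((e → e) → t) → (e → t))).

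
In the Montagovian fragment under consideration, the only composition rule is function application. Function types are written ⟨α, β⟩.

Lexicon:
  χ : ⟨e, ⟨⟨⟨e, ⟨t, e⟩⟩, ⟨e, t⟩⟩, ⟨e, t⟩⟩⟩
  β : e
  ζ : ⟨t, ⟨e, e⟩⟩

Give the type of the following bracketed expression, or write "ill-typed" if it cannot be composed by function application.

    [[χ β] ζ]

ill-typed

[χ β]: ⟨e, ⟨⟨⟨e, ⟨t, e⟩⟩, ⟨e, t⟩⟩, ⟨e, t⟩⟩⟩ applied to e yields ⟨⟨⟨e, ⟨t, e⟩⟩, ⟨e, t⟩⟩, ⟨e, t⟩⟩.
[[χ β] ζ]: ⟨⟨⟨e, ⟨t, e⟩⟩, ⟨e, t⟩⟩, ⟨e, t⟩⟩ and ⟨t, ⟨e, e⟩⟩ cannot combine by function application — type clash.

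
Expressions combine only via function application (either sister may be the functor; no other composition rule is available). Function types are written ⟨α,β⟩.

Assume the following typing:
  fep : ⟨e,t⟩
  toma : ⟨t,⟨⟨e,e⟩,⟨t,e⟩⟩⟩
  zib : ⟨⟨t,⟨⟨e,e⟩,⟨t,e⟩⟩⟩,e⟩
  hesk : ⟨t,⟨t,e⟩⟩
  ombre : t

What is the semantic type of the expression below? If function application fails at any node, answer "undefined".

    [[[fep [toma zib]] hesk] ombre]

e

[toma zib] — zib of type ⟨⟨t,⟨⟨e,e⟩,⟨t,e⟩⟩⟩,e⟩ combines with toma of type ⟨t,⟨⟨e,e⟩,⟨t,e⟩⟩⟩: type e.
[fep [toma zib]] — fep of type ⟨e,t⟩ combines with [toma zib] of type e: type t.
[[fep [toma zib]] hesk] — hesk of type ⟨t,⟨t,e⟩⟩ combines with [fep [toma zib]] of type t: type ⟨t,e⟩.
[[[fep [toma zib]] hesk] ombre] — [[fep [toma zib]] hesk] of type ⟨t,e⟩ combines with ombre of type t: type e.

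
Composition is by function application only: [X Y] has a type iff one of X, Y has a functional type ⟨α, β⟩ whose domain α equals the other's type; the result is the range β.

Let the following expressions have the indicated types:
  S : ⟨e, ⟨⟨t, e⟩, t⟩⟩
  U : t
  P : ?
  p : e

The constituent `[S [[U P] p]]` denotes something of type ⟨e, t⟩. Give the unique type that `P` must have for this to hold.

At [S [[U P] p]] (required: ⟨e, t⟩): S is ⟨e, ⟨⟨t, e⟩, t⟩⟩, which is not a function with range ⟨e, t⟩; hence [[U P] p] is the functor — type ⟨⟨e, ⟨⟨t, e⟩, t⟩⟩, ⟨e, t⟩⟩.
At [[U P] p] (required: ⟨⟨e, ⟨⟨t, e⟩, t⟩⟩, ⟨e, t⟩⟩): p is e, which is not a function with range ⟨⟨e, ⟨⟨t, e⟩, t⟩⟩, ⟨e, t⟩⟩; hence [U P] is the functor — type ⟨e, ⟨⟨e, ⟨⟨t, e⟩, t⟩⟩, ⟨e, t⟩⟩⟩.
At [U P] (required: ⟨e, ⟨⟨e, ⟨⟨t, e⟩, t⟩⟩, ⟨e, t⟩⟩⟩): U is t, which is not a function with range ⟨e, ⟨⟨e, ⟨⟨t, e⟩, t⟩⟩, ⟨e, t⟩⟩⟩; hence P is the functor — type ⟨t, ⟨e, ⟨⟨e, ⟨⟨t, e⟩, t⟩⟩, ⟨e, t⟩⟩⟩⟩.

⟨t, ⟨e, ⟨⟨e, ⟨⟨t, e⟩, t⟩⟩, ⟨e, t⟩⟩⟩⟩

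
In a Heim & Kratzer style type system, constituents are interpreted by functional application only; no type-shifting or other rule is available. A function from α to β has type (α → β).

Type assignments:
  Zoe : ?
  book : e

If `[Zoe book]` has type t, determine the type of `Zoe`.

(e → t)

[Zoe book] is required to be t. book : e cannot yield t as functor, so Zoe : (e → t).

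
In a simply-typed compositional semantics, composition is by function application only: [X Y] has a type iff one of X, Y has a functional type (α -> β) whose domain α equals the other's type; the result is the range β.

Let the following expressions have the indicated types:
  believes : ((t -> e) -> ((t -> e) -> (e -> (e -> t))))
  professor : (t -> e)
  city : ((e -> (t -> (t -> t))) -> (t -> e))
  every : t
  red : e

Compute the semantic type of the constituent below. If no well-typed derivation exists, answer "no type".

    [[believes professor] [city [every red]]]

[believes professor]: functor believes : ((t -> e) -> ((t -> e) -> (e -> (e -> t)))), argument professor : (t -> e); result ((t -> e) -> (e -> (e -> t))).
[every red]: t and e cannot combine by function application — type clash.

no type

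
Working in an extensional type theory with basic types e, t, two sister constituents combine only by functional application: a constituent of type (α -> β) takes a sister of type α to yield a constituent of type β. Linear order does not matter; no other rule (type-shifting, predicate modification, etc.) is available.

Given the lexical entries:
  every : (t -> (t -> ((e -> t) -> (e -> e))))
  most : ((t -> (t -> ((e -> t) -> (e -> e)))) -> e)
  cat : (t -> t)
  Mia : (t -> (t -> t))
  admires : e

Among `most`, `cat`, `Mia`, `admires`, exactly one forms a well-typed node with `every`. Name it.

most — combines: most : ((t -> (t -> ((e -> t) -> (e -> e)))) -> e) takes every : (t -> (t -> ((e -> t) -> (e -> e)))) as argument, giving e.
cat : (t -> t) — no; every wants t, and cat wants t.
Mia : (t -> (t -> t)) — no; every wants t, and Mia wants t.
admires : e — no; every wants t, and admires wants nothing (atomic).

most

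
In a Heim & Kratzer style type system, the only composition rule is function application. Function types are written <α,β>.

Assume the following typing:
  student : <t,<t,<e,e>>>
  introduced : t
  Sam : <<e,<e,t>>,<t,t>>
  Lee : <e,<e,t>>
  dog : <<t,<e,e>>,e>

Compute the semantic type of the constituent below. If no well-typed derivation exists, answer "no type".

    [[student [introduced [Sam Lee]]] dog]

e

[Sam Lee]: <<e,<e,t>>,<t,t>> applied to <e,<e,t>> yields <t,t>.
[introduced [Sam Lee]]: <t,t> applied to t yields t.
[student [introduced [Sam Lee]]]: <t,<t,<e,e>>> applied to t yields <t,<e,e>>.
[[student [introduced [Sam Lee]]] dog]: <<t,<e,e>>,e> applied to <t,<e,e>> yields e.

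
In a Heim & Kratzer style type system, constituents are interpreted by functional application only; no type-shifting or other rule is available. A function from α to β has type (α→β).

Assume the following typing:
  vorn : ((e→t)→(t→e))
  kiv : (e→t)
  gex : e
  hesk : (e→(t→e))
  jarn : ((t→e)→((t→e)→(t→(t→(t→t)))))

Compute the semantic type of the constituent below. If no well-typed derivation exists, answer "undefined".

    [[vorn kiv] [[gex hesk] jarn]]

[vorn kiv]: functor vorn : ((e→t)→(t→e)), argument kiv : (e→t); result (t→e).
[gex hesk]: functor hesk : (e→(t→e)), argument gex : e; result (t→e).
[[gex hesk] jarn]: functor jarn : ((t→e)→((t→e)→(t→(t→(t→t))))), argument [gex hesk] : (t→e); result ((t→e)→(t→(t→(t→t)))).
[[vorn kiv] [[gex hesk] jarn]]: functor [[gex hesk] jarn] : ((t→e)→(t→(t→(t→t)))), argument [vorn kiv] : (t→e); result (t→(t→(t→t))).

(t→(t→(t→t)))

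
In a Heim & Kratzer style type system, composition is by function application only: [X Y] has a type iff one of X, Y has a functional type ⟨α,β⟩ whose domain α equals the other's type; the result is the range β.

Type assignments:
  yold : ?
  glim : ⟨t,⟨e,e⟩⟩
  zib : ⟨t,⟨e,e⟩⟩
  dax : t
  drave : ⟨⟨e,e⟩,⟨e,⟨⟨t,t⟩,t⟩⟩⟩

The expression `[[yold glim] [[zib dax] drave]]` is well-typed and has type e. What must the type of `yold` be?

⟨⟨t,⟨e,e⟩⟩,⟨⟨e,⟨⟨t,t⟩,t⟩⟩,e⟩⟩

[[yold glim] [[zib dax] drave]] is required to be e. [[zib dax] drave] : ⟨e,⟨⟨t,t⟩,t⟩⟩ cannot yield e as functor, so [yold glim] : ⟨⟨e,⟨⟨t,t⟩,t⟩⟩,e⟩.
[yold glim] is required to be ⟨⟨e,⟨⟨t,t⟩,t⟩⟩,e⟩. glim : ⟨t,⟨e,e⟩⟩ cannot yield ⟨⟨e,⟨⟨t,t⟩,t⟩⟩,e⟩ as functor, so yold : ⟨⟨t,⟨e,e⟩⟩,⟨⟨e,⟨⟨t,t⟩,t⟩⟩,e⟩⟩.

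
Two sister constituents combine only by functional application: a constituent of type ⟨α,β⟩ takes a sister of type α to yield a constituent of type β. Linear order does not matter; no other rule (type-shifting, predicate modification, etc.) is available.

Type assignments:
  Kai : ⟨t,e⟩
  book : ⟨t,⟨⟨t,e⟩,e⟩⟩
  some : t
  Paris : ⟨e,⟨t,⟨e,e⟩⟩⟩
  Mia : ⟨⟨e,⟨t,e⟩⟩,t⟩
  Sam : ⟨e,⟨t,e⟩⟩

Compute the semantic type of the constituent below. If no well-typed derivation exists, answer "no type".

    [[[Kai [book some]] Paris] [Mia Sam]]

⟨e,e⟩

[book some]: ⟨t,⟨⟨t,e⟩,e⟩⟩ applied to t yields ⟨⟨t,e⟩,e⟩.
[Kai [book some]]: ⟨⟨t,e⟩,e⟩ applied to ⟨t,e⟩ yields e.
[[Kai [book some]] Paris]: ⟨e,⟨t,⟨e,e⟩⟩⟩ applied to e yields ⟨t,⟨e,e⟩⟩.
[Mia Sam]: ⟨⟨e,⟨t,e⟩⟩,t⟩ applied to ⟨e,⟨t,e⟩⟩ yields t.
[[[Kai [book some]] Paris] [Mia Sam]]: ⟨t,⟨e,e⟩⟩ applied to t yields ⟨e,e⟩.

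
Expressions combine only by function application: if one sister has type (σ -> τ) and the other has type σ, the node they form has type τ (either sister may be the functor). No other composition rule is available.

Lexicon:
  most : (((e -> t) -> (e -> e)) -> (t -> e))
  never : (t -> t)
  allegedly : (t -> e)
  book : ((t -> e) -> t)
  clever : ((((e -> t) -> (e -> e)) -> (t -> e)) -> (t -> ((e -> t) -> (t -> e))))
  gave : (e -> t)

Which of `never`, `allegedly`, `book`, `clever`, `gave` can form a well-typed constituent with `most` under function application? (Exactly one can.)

never : (t -> t) — does not combine with most.
allegedly : (t -> e) — does not combine with most.
book : ((t -> e) -> t) — does not combine with most.
clever — combines: clever : ((((e -> t) -> (e -> e)) -> (t -> e)) -> (t -> ((e -> t) -> (t -> e)))) takes most : (((e -> t) -> (e -> e)) -> (t -> e)) as argument, giving (t -> ((e -> t) -> (t -> e))).
gave : (e -> t) — does not combine with most.

clever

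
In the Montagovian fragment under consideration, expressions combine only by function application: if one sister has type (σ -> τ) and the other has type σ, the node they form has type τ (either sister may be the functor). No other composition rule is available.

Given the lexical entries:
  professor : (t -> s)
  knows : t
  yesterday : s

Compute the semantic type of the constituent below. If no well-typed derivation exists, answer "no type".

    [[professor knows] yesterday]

[professor knows]: functor professor : (t -> s), argument knows : t; result s.
[[professor knows] yesterday]: s and s cannot combine by function application — type clash.

no type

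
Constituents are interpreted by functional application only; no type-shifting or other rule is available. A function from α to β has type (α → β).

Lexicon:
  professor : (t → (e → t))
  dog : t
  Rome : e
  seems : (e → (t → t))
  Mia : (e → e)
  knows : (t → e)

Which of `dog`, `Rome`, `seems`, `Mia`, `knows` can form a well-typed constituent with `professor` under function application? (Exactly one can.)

dog — combines: professor : (t → (e → t)) takes dog : t as argument, giving (e → t).
Rome : e — professor needs t; Rome needs nothing (atomic); neither fits.
seems : (e → (t → t)) — professor needs t; seems needs e; neither fits.
Mia : (e → e) — professor needs t; Mia needs e; neither fits.
knows : (t → e) — professor needs t; knows needs t; neither fits.

dog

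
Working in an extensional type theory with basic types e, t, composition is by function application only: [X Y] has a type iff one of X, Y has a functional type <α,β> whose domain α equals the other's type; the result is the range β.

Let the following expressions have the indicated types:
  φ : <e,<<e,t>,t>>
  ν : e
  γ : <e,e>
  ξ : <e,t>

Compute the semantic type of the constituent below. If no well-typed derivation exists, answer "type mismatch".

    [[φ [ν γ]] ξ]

[ν γ]: <e,e> applied to e yields e.
[φ [ν γ]]: <e,<<e,t>,t>> applied to e yields <<e,t>,t>.
[[φ [ν γ]] ξ]: <<e,t>,t> applied to <e,t> yields t.

t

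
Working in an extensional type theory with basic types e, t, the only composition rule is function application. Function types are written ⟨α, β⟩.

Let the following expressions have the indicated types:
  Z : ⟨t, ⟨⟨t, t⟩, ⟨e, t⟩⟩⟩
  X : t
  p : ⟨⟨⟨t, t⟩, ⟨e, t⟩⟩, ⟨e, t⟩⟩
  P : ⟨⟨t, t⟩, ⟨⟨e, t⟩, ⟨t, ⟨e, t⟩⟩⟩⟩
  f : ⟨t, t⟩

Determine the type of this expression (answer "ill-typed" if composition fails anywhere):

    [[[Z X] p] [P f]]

[Z X]: functor Z : ⟨t, ⟨⟨t, t⟩, ⟨e, t⟩⟩⟩, argument X : t; result ⟨⟨t, t⟩, ⟨e, t⟩⟩.
[[Z X] p]: functor p : ⟨⟨⟨t, t⟩, ⟨e, t⟩⟩, ⟨e, t⟩⟩, argument [Z X] : ⟨⟨t, t⟩, ⟨e, t⟩⟩; result ⟨e, t⟩.
[P f]: functor P : ⟨⟨t, t⟩, ⟨⟨e, t⟩, ⟨t, ⟨e, t⟩⟩⟩⟩, argument f : ⟨t, t⟩; result ⟨⟨e, t⟩, ⟨t, ⟨e, t⟩⟩⟩.
[[[Z X] p] [P f]]: functor [P f] : ⟨⟨e, t⟩, ⟨t, ⟨e, t⟩⟩⟩, argument [[Z X] p] : ⟨e, t⟩; result ⟨t, ⟨e, t⟩⟩.

⟨t, ⟨e, t⟩⟩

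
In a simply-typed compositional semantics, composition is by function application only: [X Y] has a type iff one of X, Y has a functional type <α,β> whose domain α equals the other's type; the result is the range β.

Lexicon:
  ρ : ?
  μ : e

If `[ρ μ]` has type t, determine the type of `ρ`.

<e,t>

At [ρ μ] (required: t): μ is e, which is not a function with range t; hence ρ is the functor — type <e,t>.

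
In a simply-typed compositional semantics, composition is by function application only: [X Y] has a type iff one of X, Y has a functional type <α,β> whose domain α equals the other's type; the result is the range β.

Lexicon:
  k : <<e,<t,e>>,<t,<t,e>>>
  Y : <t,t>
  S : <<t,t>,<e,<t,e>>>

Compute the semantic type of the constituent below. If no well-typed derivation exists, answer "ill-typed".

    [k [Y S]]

[Y S] — S of type <<t,t>,<e,<t,e>>> combines with Y of type <t,t>: type <e,<t,e>>.
[k [Y S]] — k of type <<e,<t,e>>,<t,<t,e>>> combines with [Y S] of type <e,<t,e>>: type <t,<t,e>>.

<t,<t,e>>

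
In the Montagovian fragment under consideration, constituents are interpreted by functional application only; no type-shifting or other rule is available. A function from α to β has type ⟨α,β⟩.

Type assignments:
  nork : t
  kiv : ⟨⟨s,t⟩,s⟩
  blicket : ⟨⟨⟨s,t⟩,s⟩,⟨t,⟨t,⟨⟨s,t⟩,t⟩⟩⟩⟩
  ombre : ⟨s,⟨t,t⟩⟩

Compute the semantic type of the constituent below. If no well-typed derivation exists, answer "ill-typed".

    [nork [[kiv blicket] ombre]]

ill-typed

[kiv blicket] — blicket of type ⟨⟨⟨s,t⟩,s⟩,⟨t,⟨t,⟨⟨s,t⟩,t⟩⟩⟩⟩ combines with kiv of type ⟨⟨s,t⟩,s⟩: type ⟨t,⟨t,⟨⟨s,t⟩,t⟩⟩⟩.
[[kiv blicket] ombre]: ⟨t,⟨t,⟨⟨s,t⟩,t⟩⟩⟩ and ⟨s,⟨t,t⟩⟩ cannot combine by function application — type clash.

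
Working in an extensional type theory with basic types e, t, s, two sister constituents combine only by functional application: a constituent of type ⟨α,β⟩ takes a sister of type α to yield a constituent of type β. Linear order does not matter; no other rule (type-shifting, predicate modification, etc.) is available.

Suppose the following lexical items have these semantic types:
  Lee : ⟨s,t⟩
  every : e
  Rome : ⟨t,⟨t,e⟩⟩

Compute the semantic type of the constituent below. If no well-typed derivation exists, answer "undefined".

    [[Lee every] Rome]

[Lee every]: ⟨s,t⟩ with e — neither is a function whose domain matches the other; composition fails here.

undefined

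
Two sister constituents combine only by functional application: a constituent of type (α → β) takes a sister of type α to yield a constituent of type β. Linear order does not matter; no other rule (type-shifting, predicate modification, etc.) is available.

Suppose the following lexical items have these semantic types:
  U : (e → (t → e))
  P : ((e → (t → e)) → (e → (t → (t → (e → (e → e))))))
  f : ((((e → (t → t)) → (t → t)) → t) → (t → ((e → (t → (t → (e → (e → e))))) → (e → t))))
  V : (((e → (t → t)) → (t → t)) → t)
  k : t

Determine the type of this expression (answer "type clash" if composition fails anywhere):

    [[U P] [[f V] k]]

At [U P], P : ((e → (t → e)) → (e → (t → (t → (e → (e → e)))))) takes U : (e → (t → e)), giving (e → (t → (t → (e → (e → e))))).
At [f V], f : ((((e → (t → t)) → (t → t)) → t) → (t → ((e → (t → (t → (e → (e → e))))) → (e → t)))) takes V : (((e → (t → t)) → (t → t)) → t), giving (t → ((e → (t → (t → (e → (e → e))))) → (e → t))).
At [[f V] k], [f V] : (t → ((e → (t → (t → (e → (e → e))))) → (e → t))) takes k : t, giving ((e → (t → (t → (e → (e → e))))) → (e → t)).
At [[U P] [[f V] k]], [[f V] k] : ((e → (t → (t → (e → (e → e))))) → (e → t)) takes [U P] : (e → (t → (t → (e → (e → e))))), giving (e → t).

(e → t)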